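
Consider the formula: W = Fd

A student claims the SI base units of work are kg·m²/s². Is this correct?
Units of each symbol in W = Fd:
  F (force): kg·m/s²
  d (displacement): m

Multiplying the contributions: [kg·m/s²] · [m]
Adding exponents of each base unit: kg: 1, m: 2, s: -2
SI base units of work: kg·m²/s²

The claimed units kg·m²/s² match the derived units, so the claim is correct.

Answer: Yes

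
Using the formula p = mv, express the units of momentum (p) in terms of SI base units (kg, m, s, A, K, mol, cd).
Units of each symbol in p = mv:
  m (mass): kg
  v (velocity): m/s

Multiplying the contributions: [kg] · [m/s]
Adding exponents of each base unit: kg: 1, m: 1, s: -1
SI base units of momentum: kg·m/s

Answer: kg·m/s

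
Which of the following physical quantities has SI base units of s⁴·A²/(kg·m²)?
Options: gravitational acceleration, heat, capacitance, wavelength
Checking the SI base units of each option:
  gravitational acceleration (g = GM/r²): m/s²  ✗
  heat (Q = mcΔT): kg·m²/s²  ✗
  capacitance (C = Q/V): s⁴·A²/(kg·m²)  ✓ matches
  wavelength (λ = v/f): m  ✗

Only capacitance has units s⁴·A²/(kg·m²).

Answer: capacitance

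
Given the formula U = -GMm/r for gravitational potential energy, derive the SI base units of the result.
Units of each symbol in U = -GMm/r:
  G (gravitational constant): m³/(kg·s²)
  M (mass): kg
  m (mass): kg
  r (distance): m  → in the denominator, contributes 1/m
  The minus sign does not affect the units.

Multiplying the contributions: [m³/(kg·s²)] · [kg] · [kg] · [1/m]
Adding exponents of each base unit: kg: 1, m: 2, s: -2
SI base units of gravitational potential energy: kg·m²/s²

Answer: kg·m²/s²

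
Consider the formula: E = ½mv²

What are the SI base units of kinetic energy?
Units of each symbol in E = ½mv²:
  m (mass): kg
  v (speed): m/s  → to the power 2, contributes m²/s²
  The factor ½ is dimensionless.

Multiplying the contributions: [kg] · [m²/s²]
Adding exponents of each base unit: kg: 1, m: 2, s: -2
SI base units of kinetic energy: kg·m²/s²

Answer: kg·m²/s²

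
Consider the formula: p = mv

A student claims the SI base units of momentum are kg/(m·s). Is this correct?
Units of each symbol in p = mv:
  m (mass): kg
  v (velocity): m/s

Multiplying the contributions: [kg] · [m/s]
Adding exponents of each base unit: kg: 1, m: 1, s: -1
SI base units of momentum: kg·m/s

The claimed units kg/(m·s) (exponents kg: 1, m: -1, s: -1) do not match the derived units kg·m/s (exponents kg: 1, m: 1, s: -1), so the claim is incorrect.

Answer: No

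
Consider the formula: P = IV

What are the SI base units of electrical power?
Units of each symbol in P = IV:
  I (current): A
  V (voltage, in volts): kg·m²/(s³·A)

Multiplying the contributions: [A] · [kg·m²/(s³·A)]
Adding exponents of each base unit: kg: 1, m: 2, s: -3
SI base units of electrical power: kg·m²/s³

Answer: kg·m²/s³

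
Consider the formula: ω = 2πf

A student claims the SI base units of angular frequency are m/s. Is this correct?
Units of each symbol in ω = 2πf:
  f (frequency): 1/s
  The factor 2π is dimensionless.

Multiplying the contributions: [1/s]
Adding exponents of each base unit: s: -1
SI base units of angular frequency: 1/s

The claimed units m/s (exponents m: 1, s: -1) do not match the derived units 1/s (exponents s: -1), so the claim is incorrect.

Answer: No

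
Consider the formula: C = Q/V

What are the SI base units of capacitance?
Units of each symbol in C = Q/V:
  Q (charge, in coulombs): s·A
  V (voltage, in volts): kg·m²/(s³·A)  → in the denominator, contributes s³·A/(kg·m²)

Multiplying the contributions: [s·A] · [s³·A/(kg·m²)]
Adding exponents of each base unit: kg: -1, m: -2, s: 4, A: 2
SI base units of capacitance: s⁴·A²/(kg·m²)

Answer: s⁴·A²/(kg·m²)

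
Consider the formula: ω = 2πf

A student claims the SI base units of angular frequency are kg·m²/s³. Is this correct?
Units of each symbol in ω = 2πf:
  f (frequency): 1/s
  The factor 2π is dimensionless.

Multiplying the contributions: [1/s]
Adding exponents of each base unit: s: -1
SI base units of angular frequency: 1/s

The claimed units kg·m²/s³ (exponents kg: 1, m: 2, s: -3) do not match the derived units 1/s (exponents s: -1), so the claim is incorrect.

Answer: No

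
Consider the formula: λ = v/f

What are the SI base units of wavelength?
Units of each symbol in λ = v/f:
  v (wave speed): m/s
  f (frequency): 1/s  → in the denominator, contributes s

Multiplying the contributions: [m/s] · [s]
Adding exponents of each base unit: m: 1
SI base units of wavelength: m

Answer: m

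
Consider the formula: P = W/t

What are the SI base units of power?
Units of each symbol in P = W/t:
  W (work): kg·m²/s²
  t (time): s  → in the denominator, contributes 1/s

Multiplying the contributions: [kg·m²/s²] · [1/s]
Adding exponents of each base unit: kg: 1, m: 2, s: -3
SI base units of power: kg·m²/s³

Answer: kg·m²/s³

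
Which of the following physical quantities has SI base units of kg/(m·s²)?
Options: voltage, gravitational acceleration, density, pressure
Checking the SI base units of each option:
  voltage (V = IR): kg·m²/(s³·A)  ✗
  gravitational acceleration (g = GM/r²): m/s²  ✗
  density (ρ = m/V): kg/m³  ✗
  pressure (P = F/A): kg/(m·s²)  ✓ matches

Only pressure has units kg/(m·s²).

Answer: pressure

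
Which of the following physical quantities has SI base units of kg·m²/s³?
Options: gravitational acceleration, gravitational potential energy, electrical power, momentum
Checking the SI base units of each option:
  gravitational acceleration (g = GM/r²): m/s²  ✗
  gravitational potential energy (U = -GMm/r): kg·m²/s²  ✗
  electrical power (P = IV): kg·m²/s³  ✓ matches
  momentum (p = mv): kg·m/s  ✗

Only electrical power has units kg·m²/s³.

Answer: electrical power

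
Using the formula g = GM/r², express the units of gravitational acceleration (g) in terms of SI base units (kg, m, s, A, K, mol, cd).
Units of each symbol in g = GM/r²:
  G (gravitational constant): m³/(kg·s²)
  M (mass): kg
  r (distance): m  → to the power 2 in the denominator, contributes 1/m²

Multiplying the contributions: [m³/(kg·s²)] · [kg] · [1/m²]
Adding exponents of each base unit: m: 1, s: -2
SI base units of gravitational acceleration: m/s²

Answer: m/s²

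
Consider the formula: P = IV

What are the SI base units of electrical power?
Units of each symbol in P = IV:
  I (current): A
  V (voltage, in volts): kg·m²/(s³·A)

Multiplying the contributions: [A] · [kg·m²/(s³·A)]
Adding exponents of each base unit: kg: 1, m: 2, s: -3
SI base units of electrical power: kg·m²/s³

Answer: kg·m²/s³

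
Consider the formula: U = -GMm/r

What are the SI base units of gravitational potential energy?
Units of each symbol in U = -GMm/r:
  G (gravitational constant): m³/(kg·s²)
  M (mass): kg
  m (mass): kg
  r (distance): m  → in the denominator, contributes 1/m
  The minus sign does not affect the units.

Multiplying the contributions: [m³/(kg·s²)] · [kg] · [kg] · [1/m]
Adding exponents of each base unit: kg: 1, m: 2, s: -2
SI base units of gravitational potential energy: kg·m²/s²

Answer: kg·m²/s²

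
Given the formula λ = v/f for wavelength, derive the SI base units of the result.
Units of each symbol in λ = v/f:
  v (wave speed): m/s
  f (frequency): 1/s  → in the denominator, contributes s

Multiplying the contributions: [m/s] · [s]
Adding exponents of each base unit: m: 1
SI base units of wavelength: m

Answer: m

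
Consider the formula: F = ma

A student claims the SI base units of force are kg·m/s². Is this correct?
Units of each symbol in F = ma:
  m (mass): kg
  a (acceleration): m/s²

Multiplying the contributions: [kg] · [m/s²]
Adding exponents of each base unit: kg: 1, m: 1, s: -2
SI base units of force: kg·m/s²

The claimed units kg·m/s² match the derived units, so the claim is correct.

Answer: Yes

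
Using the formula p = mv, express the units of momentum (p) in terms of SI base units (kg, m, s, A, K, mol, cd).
Units of each symbol in p = mv:
  m (mass): kg
  v (velocity): m/s

Multiplying the contributions: [kg] · [m/s]
Adding exponents of each base unit: kg: 1, m: 1, s: -1
SI base units of momentum: kg·m/s

Answer: kg·m/s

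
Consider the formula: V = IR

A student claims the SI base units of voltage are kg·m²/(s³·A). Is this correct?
Units of each symbol in V = IR:
  I (current): A
  R (resistance, in ohms): kg·m²/(s³·A²)

Multiplying the contributions: [A] · [kg·m²/(s³·A²)]
Adding exponents of each base unit: kg: 1, m: 2, s: -3, A: -1
SI base units of voltage: kg·m²/(s³·A)

The claimed units kg·m²/(s³·A) match the derived units, so the claim is correct.

Answer: Yes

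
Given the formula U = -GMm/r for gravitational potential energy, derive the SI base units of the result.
Units of each symbol in U = -GMm/r:
  G (gravitational constant): m³/(kg·s²)
  M (mass): kg
  m (mass): kg
  r (distance): m  → in the denominator, contributes 1/m
  The minus sign does not affect the units.

Multiplying the contributions: [m³/(kg·s²)] · [kg] · [kg] · [1/m]
Adding exponents of each base unit: kg: 1, m: 2, s: -2
SI base units of gravitational potential energy: kg·m²/s²

Answer: kg·m²/s²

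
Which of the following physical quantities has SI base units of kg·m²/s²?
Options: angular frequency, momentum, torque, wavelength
Checking the SI base units of each option:
  angular frequency (ω = 2πf): 1/s  ✗
  momentum (p = mv): kg·m/s  ✗
  torque (τ = Fr): kg·m²/s²  ✓ matches
  wavelength (λ = v/f): m  ✗

Only torque has units kg·m²/s².

Answer: torque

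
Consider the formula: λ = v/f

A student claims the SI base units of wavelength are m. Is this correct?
Units of each symbol in λ = v/f:
  v (wave speed): m/s
  f (frequency): 1/s  → in the denominator, contributes s

Multiplying the contributions: [m/s] · [s]
Adding exponents of each base unit: m: 1
SI base units of wavelength: m

The claimed units m match the derived units, so the claim is correct.

Answer: Yes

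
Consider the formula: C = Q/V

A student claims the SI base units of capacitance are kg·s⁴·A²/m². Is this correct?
Units of each symbol in C = Q/V:
  Q (charge, in coulombs): s·A
  V (voltage, in volts): kg·m²/(s³·A)  → in the denominator, contributes s³·A/(kg·m²)

Multiplying the contributions: [s·A] · [s³·A/(kg·m²)]
Adding exponents of each base unit: kg: -1, m: -2, s: 4, A: 2
SI base units of capacitance: s⁴·A²/(kg·m²)

The claimed units kg·s⁴·A²/m² (exponents kg: 1, m: -2, s: 4, A: 2) do not match the derived units s⁴·A²/(kg·m²) (exponents kg: -1, m: -2, s: 4, A: 2), so the claim is incorrect.

Answer: No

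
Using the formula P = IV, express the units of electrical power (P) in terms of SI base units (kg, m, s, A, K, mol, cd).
Units of each symbol in P = IV:
  I (current): A
  V (voltage, in volts): kg·m²/(s³·A)

Multiplying the contributions: [A] · [kg·m²/(s³·A)]
Adding exponents of each base unit: kg: 1, m: 2, s: -3
SI base units of electrical power: kg·m²/s³

Answer: kg·m²/s³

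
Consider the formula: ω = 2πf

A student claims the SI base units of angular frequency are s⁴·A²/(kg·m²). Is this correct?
Units of each symbol in ω = 2πf:
  f (frequency): 1/s
  The factor 2π is dimensionless.

Multiplying the contributions: [1/s]
Adding exponents of each base unit: s: -1
SI base units of angular frequency: 1/s

The claimed units s⁴·A²/(kg·m²) (exponents kg: -1, m: -2, s: 4, A: 2) do not match the derived units 1/s (exponents s: -1), so the claim is incorrect.

Answer: No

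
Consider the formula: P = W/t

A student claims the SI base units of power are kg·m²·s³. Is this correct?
Units of each symbol in P = W/t:
  W (work): kg·m²/s²
  t (time): s  → in the denominator, contributes 1/s

Multiplying the contributions: [kg·m²/s²] · [1/s]
Adding exponents of each base unit: kg: 1, m: 2, s: -3
SI base units of power: kg·m²/s³

The claimed units kg·m²·s³ (exponents kg: 1, m: 2, s: 3) do not match the derived units kg·m²/s³ (exponents kg: 1, m: 2, s: -3), so the claim is incorrect.

Answer: No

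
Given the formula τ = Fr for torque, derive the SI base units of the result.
Units of each symbol in τ = Fr:
  F (force): kg·m/s²
  r (lever arm): m

Multiplying the contributions: [kg·m/s²] · [m]
Adding exponents of each base unit: kg: 1, m: 2, s: -2
SI base units of torque: kg·m²/s²

Answer: kg·m²/s²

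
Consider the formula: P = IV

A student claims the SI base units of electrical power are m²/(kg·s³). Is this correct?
Units of each symbol in P = IV:
  I (current): A
  V (voltage, in volts): kg·m²/(s³·A)

Multiplying the contributions: [A] · [kg·m²/(s³·A)]
Adding exponents of each base unit: kg: 1, m: 2, s: -3
SI base units of electrical power: kg·m²/s³

The claimed units m²/(kg·s³) (exponents kg: -1, m: 2, s: -3) do not match the derived units kg·m²/s³ (exponents kg: 1, m: 2, s: -3), so the claim is incorrect.

Answer: No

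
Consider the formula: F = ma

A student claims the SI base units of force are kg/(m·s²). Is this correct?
Units of each symbol in F = ma:
  m (mass): kg
  a (acceleration): m/s²

Multiplying the contributions: [kg] · [m/s²]
Adding exponents of each base unit: kg: 1, m: 1, s: -2
SI base units of force: kg·m/s²

The claimed units kg/(m·s²) (exponents kg: 1, m: -1, s: -2) do not match the derived units kg·m/s² (exponents kg: 1, m: 1, s: -2), so the claim is incorrect.

Answer: No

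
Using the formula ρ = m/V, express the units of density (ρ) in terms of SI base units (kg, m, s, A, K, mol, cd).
Units of each symbol in ρ = m/V:
  m (mass): kg
  V (volume): m³  → in the denominator, contributes 1/m³

Multiplying the contributions: [kg] · [1/m³]
Adding exponents of each base unit: kg: 1, m: -3
SI base units of density: kg/m³

Answer: kg/m³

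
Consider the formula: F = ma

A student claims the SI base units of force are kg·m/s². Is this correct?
Units of each symbol in F = ma:
  m (mass): kg
  a (acceleration): m/s²

Multiplying the contributions: [kg] · [m/s²]
Adding exponents of each base unit: kg: 1, m: 1, s: -2
SI base units of force: kg·m/s²

The claimed units kg·m/s² match the derived units, so the claim is correct.

Answer: Yes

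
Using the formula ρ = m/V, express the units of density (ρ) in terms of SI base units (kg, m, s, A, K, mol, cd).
Units of each symbol in ρ = m/V:
  m (mass): kg
  V (volume): m³  → in the denominator, contributes 1/m³

Multiplying the contributions: [kg] · [1/m³]
Adding exponents of each base unit: kg: 1, m: -3
SI base units of density: kg/m³

Answer: kg/m³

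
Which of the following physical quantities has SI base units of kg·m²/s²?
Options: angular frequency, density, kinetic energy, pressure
Checking the SI base units of each option:
  angular frequency (ω = 2πf): 1/s  ✗
  density (ρ = m/V): kg/m³  ✗
  kinetic energy (E = ½mv²): kg·m²/s²  ✓ matches
  pressure (P = F/A): kg/(m·s²)  ✗

Only kinetic energy has units kg·m²/s².

Answer: kinetic energy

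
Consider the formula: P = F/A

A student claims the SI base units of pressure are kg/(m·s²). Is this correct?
Units of each symbol in P = F/A:
  F (force): kg·m/s²
  A (area): m²  → in the denominator, contributes 1/m²

Multiplying the contributions: [kg·m/s²] · [1/m²]
Adding exponents of each base unit: kg: 1, m: -1, s: -2
SI base units of pressure: kg/(m·s²)

The claimed units kg/(m·s²) match the derived units, so the claim is correct.

Answer: Yes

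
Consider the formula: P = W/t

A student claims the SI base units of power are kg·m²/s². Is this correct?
Units of each symbol in P = W/t:
  W (work): kg·m²/s²
  t (time): s  → in the denominator, contributes 1/s

Multiplying the contributions: [kg·m²/s²] · [1/s]
Adding exponents of each base unit: kg: 1, m: 2, s: -3
SI base units of power: kg·m²/s³

The claimed units kg·m²/s² (exponents kg: 1, m: 2, s: -2) do not match the derived units kg·m²/s³ (exponents kg: 1, m: 2, s: -3), so the claim is incorrect.

Answer: No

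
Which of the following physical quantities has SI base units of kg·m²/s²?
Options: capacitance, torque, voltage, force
Checking the SI base units of each option:
  capacitance (C = Q/V): s⁴·A²/(kg·m²)  ✗
  torque (τ = Fr): kg·m²/s²  ✓ matches
  voltage (V = IR): kg·m²/(s³·A)  ✗
  force (F = ma): kg·m/s²  ✗

Only torque has units kg·m²/s².

Answer: torque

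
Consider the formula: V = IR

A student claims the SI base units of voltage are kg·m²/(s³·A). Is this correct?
Units of each symbol in V = IR:
  I (current): A
  R (resistance, in ohms): kg·m²/(s³·A²)

Multiplying the contributions: [A] · [kg·m²/(s³·A²)]
Adding exponents of each base unit: kg: 1, m: 2, s: -3, A: -1
SI base units of voltage: kg·m²/(s³·A)

The claimed units kg·m²/(s³·A) match the derived units, so the claim is correct.

Answer: Yes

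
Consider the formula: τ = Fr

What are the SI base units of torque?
Units of each symbol in τ = Fr:
  F (force): kg·m/s²
  r (lever arm): m

Multiplying the contributions: [kg·m/s²] · [m]
Adding exponents of each base unit: kg: 1, m: 2, s: -2
SI base units of torque: kg·m²/s²

Answer: kg·m²/s²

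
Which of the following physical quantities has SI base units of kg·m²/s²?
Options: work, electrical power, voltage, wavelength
Checking the SI base units of each option:
  work (W = Fd): kg·m²/s²  ✓ matches
  electrical power (P = IV): kg·m²/s³  ✗
  voltage (V = IR): kg·m²/(s³·A)  ✗
  wavelength (λ = v/f): m  ✗

Only work has units kg·m²/s².

Answer: work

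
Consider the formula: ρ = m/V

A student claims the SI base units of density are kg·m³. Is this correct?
Units of each symbol in ρ = m/V:
  m (mass): kg
  V (volume): m³  → in the denominator, contributes 1/m³

Multiplying the contributions: [kg] · [1/m³]
Adding exponents of each base unit: kg: 1, m: -3
SI base units of density: kg/m³

The claimed units kg·m³ (exponents kg: 1, m: 3) do not match the derived units kg/m³ (exponents kg: 1, m: -3), so the claim is incorrect.

Answer: No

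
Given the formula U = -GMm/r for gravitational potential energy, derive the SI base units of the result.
Units of each symbol in U = -GMm/r:
  G (gravitational constant): m³/(kg·s²)
  M (mass): kg
  m (mass): kg
  r (distance): m  → in the denominator, contributes 1/m
  The minus sign does not affect the units.

Multiplying the contributions: [m³/(kg·s²)] · [kg] · [kg] · [1/m]
Adding exponents of each base unit: kg: 1, m: 2, s: -2
SI base units of gravitational potential energy: kg·m²/s²

Answer: kg·m²/s²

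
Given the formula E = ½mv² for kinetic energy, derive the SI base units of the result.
Units of each symbol in E = ½mv²:
  m (mass): kg
  v (speed): m/s  → to the power 2, contributes m²/s²
  The factor ½ is dimensionless.

Multiplying the contributions: [kg] · [m²/s²]
Adding exponents of each base unit: kg: 1, m: 2, s: -2
SI base units of kinetic energy: kg·m²/s²

Answer: kg·m²/s²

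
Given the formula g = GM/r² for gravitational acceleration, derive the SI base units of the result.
Units of each symbol in g = GM/r²:
  G (gravitational constant): m³/(kg·s²)
  M (mass): kg
  r (distance): m  → to the power 2 in the denominator, contributes 1/m²

Multiplying the contributions: [m³/(kg·s²)] · [kg] · [1/m²]
Adding exponents of each base unit: m: 1, s: -2
SI base units of gravitational acceleration: m/s²

Answer: m/s²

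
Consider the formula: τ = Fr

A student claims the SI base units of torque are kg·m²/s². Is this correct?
Units of each symbol in τ = Fr:
  F (force): kg·m/s²
  r (lever arm): m

Multiplying the contributions: [kg·m/s²] · [m]
Adding exponents of each base unit: kg: 1, m: 2, s: -2
SI base units of torque: kg·m²/s²

The claimed units kg·m²/s² match the derived units, so the claim is correct.

Answer: Yes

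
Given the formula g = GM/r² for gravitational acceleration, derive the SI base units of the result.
Units of each symbol in g = GM/r²:
  G (gravitational constant): m³/(kg·s²)
  M (mass): kg
  r (distance): m  → to the power 2 in the denominator, contributes 1/m²

Multiplying the contributions: [m³/(kg·s²)] · [kg] · [1/m²]
Adding exponents of each base unit: m: 1, s: -2
SI base units of gravitational acceleration: m/s²

Answer: m/s²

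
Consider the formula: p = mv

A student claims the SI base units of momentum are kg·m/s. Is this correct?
Units of each symbol in p = mv:
  m (mass): kg
  v (velocity): m/s

Multiplying the contributions: [kg] · [m/s]
Adding exponents of each base unit: kg: 1, m: 1, s: -1
SI base units of momentum: kg·m/s

The claimed units kg·m/s match the derived units, so the claim is correct.

Answer: Yes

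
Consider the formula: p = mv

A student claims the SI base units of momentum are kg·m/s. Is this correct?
Units of each symbol in p = mv:
  m (mass): kg
  v (velocity): m/s

Multiplying the contributions: [kg] · [m/s]
Adding exponents of each base unit: kg: 1, m: 1, s: -1
SI base units of momentum: kg·m/s

The claimed units kg·m/s match the derived units, so the claim is correct.

Answer: Yes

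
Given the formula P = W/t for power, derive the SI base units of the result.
Units of each symbol in P = W/t:
  W (work): kg·m²/s²
  t (time): s  → in the denominator, contributes 1/s

Multiplying the contributions: [kg·m²/s²] · [1/s]
Adding exponents of each base unit: kg: 1, m: 2, s: -3
SI base units of power: kg·m²/s³

Answer: kg·m²/s³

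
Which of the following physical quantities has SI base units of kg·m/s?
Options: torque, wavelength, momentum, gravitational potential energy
Checking the SI base units of each option:
  torque (τ = Fr): kg·m²/s²  ✗
  wavelength (λ = v/f): m  ✗
  momentum (p = mv): kg·m/s  ✓ matches
  gravitational potential energy (U = -GMm/r): kg·m²/s²  ✗

Only momentum has units kg·m/s.

Answer: momentum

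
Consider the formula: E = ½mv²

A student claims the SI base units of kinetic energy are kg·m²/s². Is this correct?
Units of each symbol in E = ½mv²:
  m (mass): kg
  v (speed): m/s  → to the power 2, contributes m²/s²
  The factor ½ is dimensionless.

Multiplying the contributions: [kg] · [m²/s²]
Adding exponents of each base unit: kg: 1, m: 2, s: -2
SI base units of kinetic energy: kg·m²/s²

The claimed units kg·m²/s² match the derived units, so the claim is correct.

Answer: Yes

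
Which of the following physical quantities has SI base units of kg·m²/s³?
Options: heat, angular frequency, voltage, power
Checking the SI base units of each option:
  heat (Q = mcΔT): kg·m²/s²  ✗
  angular frequency (ω = 2πf): 1/s  ✗
  voltage (V = IR): kg·m²/(s³·A)  ✗
  power (P = W/t): kg·m²/s³  ✓ matches

Only power has units kg·m²/s³.

Answer: power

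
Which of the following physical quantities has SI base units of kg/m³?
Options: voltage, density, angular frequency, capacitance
Checking the SI base units of each option:
  voltage (V = IR): kg·m²/(s³·A)  ✗
  density (ρ = m/V): kg/m³  ✓ matches
  angular frequency (ω = 2πf): 1/s  ✗
  capacitance (C = Q/V): s⁴·A²/(kg·m²)  ✗

Only density has units kg/m³.

Answer: density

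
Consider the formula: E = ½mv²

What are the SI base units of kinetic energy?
Units of each symbol in E = ½mv²:
  m (mass): kg
  v (speed): m/s  → to the power 2, contributes m²/s²
  The factor ½ is dimensionless.

Multiplying the contributions: [kg] · [m²/s²]
Adding exponents of each base unit: kg: 1, m: 2, s: -2
SI base units of kinetic energy: kg·m²/s²

Answer: kg·m²/s²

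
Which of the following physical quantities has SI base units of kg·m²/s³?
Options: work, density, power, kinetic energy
Checking the SI base units of each option:
  work (W = Fd): kg·m²/s²  ✗
  density (ρ = m/V): kg/m³  ✗
  power (P = W/t): kg·m²/s³  ✓ matches
  kinetic energy (E = ½mv²): kg·m²/s²  ✗

Only power has units kg·m²/s³.

Answer: power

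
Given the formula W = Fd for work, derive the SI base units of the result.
Units of each symbol in W = Fd:
  F (force): kg·m/s²
  d (displacement): m

Multiplying the contributions: [kg·m/s²] · [m]
Adding exponents of each base unit: kg: 1, m: 2, s: -2
SI base units of work: kg·m²/s²

Answer: kg·m²/s²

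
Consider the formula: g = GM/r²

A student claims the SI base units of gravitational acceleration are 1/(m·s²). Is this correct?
Units of each symbol in g = GM/r²:
  G (gravitational constant): m³/(kg·s²)
  M (mass): kg
  r (distance): m  → to the power 2 in the denominator, contributes 1/m²

Multiplying the contributions: [m³/(kg·s²)] · [kg] · [1/m²]
Adding exponents of each base unit: m: 1, s: -2
SI base units of gravitational acceleration: m/s²

The claimed units 1/(m·s²) (exponents m: -1, s: -2) do not match the derived units m/s² (exponents m: 1, s: -2), so the claim is incorrect.

Answer: No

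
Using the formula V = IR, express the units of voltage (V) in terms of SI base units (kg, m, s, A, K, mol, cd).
Units of each symbol in V = IR:
  I (current): A
  R (resistance, in ohms): kg·m²/(s³·A²)

Multiplying the contributions: [A] · [kg·m²/(s³·A²)]
Adding exponents of each base unit: kg: 1, m: 2, s: -3, A: -1
SI base units of voltage: kg·m²/(s³·A)

Answer: kg·m²/(s³·A)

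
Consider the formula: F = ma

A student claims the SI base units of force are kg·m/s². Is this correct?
Units of each symbol in F = ma:
  m (mass): kg
  a (acceleration): m/s²

Multiplying the contributions: [kg] · [m/s²]
Adding exponents of each base unit: kg: 1, m: 1, s: -2
SI base units of force: kg·m/s²

The claimed units kg·m/s² match the derived units, so the claim is correct.

Answer: Yes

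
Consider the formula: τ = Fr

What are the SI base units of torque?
Units of each symbol in τ = Fr:
  F (force): kg·m/s²
  r (lever arm): m

Multiplying the contributions: [kg·m/s²] · [m]
Adding exponents of each base unit: kg: 1, m: 2, s: -2
SI base units of torque: kg·m²/s²

Answer: kg·m²/s²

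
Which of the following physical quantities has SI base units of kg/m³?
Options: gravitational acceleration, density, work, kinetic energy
Checking the SI base units of each option:
  gravitational acceleration (g = GM/r²): m/s²  ✗
  density (ρ = m/V): kg/m³  ✓ matches
  work (W = Fd): kg·m²/s²  ✗
  kinetic energy (E = ½mv²): kg·m²/s²  ✗

Only density has units kg/m³.

Answer: density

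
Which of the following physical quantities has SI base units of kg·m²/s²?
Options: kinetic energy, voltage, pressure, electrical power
Checking the SI base units of each option:
  kinetic energy (E = ½mv²): kg·m²/s²  ✓ matches
  voltage (V = IR): kg·m²/(s³·A)  ✗
  pressure (P = F/A): kg/(m·s²)  ✗
  electrical power (P = IV): kg·m²/s³  ✗

Only kinetic energy has units kg·m²/s².

Answer: kinetic energy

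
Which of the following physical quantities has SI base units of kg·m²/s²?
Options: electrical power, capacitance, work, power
Checking the SI base units of each option:
  electrical power (P = IV): kg·m²/s³  ✗
  capacitance (C = Q/V): s⁴·A²/(kg·m²)  ✗
  work (W = Fd): kg·m²/s²  ✓ matches
  power (P = W/t): kg·m²/s³  ✗

Only work has units kg·m²/s².

Answer: work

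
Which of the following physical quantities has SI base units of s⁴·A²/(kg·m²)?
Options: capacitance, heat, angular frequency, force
Checking the SI base units of each option:
  capacitance (C = Q/V): s⁴·A²/(kg·m²)  ✓ matches
  heat (Q = mcΔT): kg·m²/s²  ✗
  angular frequency (ω = 2πf): 1/s  ✗
  force (F = ma): kg·m/s²  ✗

Only capacitance has units s⁴·A²/(kg·m²).

Answer: capacitance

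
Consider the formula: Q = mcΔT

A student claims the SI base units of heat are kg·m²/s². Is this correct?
Units of each symbol in Q = mcΔT:
  m (mass): kg
  c (specific heat capacity, in J/(kg·K)): m²/(s²·K)
  ΔT (temperature change): K

Multiplying the contributions: [kg] · [m²/(s²·K)] · [K]
Adding exponents of each base unit: kg: 1, m: 2, s: -2
SI base units of heat: kg·m²/s²

The claimed units kg·m²/s² match the derived units, so the claim is correct.

Answer: Yes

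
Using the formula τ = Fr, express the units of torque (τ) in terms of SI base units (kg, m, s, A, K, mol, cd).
Units of each symbol in τ = Fr:
  F (force): kg·m/s²
  r (lever arm): m

Multiplying the contributions: [kg·m/s²] · [m]
Adding exponents of each base unit: kg: 1, m: 2, s: -2
SI base units of torque: kg·m²/s²

Answer: kg·m²/s²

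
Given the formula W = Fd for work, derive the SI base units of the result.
Units of each symbol in W = Fd:
  F (force): kg·m/s²
  d (displacement): m

Multiplying the contributions: [kg·m/s²] · [m]
Adding exponents of each base unit: kg: 1, m: 2, s: -2
SI base units of work: kg·m²/s²

Answer: kg·m²/s²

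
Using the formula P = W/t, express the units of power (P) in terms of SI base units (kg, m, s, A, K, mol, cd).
Units of each symbol in P = W/t:
  W (work): kg·m²/s²
  t (time): s  → in the denominator, contributes 1/s

Multiplying the contributions: [kg·m²/s²] · [1/s]
Adding exponents of each base unit: kg: 1, m: 2, s: -3
SI base units of power: kg·m²/s³

Answer: kg·m²/s³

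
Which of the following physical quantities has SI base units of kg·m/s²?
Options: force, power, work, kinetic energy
Checking the SI base units of each option:
  force (F = ma): kg·m/s²  ✓ matches
  power (P = W/t): kg·m²/s³  ✗
  work (W = Fd): kg·m²/s²  ✗
  kinetic energy (E = ½mv²): kg·m²/s²  ✗

Only force has units kg·m/s².

Answer: force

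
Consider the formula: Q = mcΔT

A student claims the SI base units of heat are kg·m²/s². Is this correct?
Units of each symbol in Q = mcΔT:
  m (mass): kg
  c (specific heat capacity, in J/(kg·K)): m²/(s²·K)
  ΔT (temperature change): K

Multiplying the contributions: [kg] · [m²/(s²·K)] · [K]
Adding exponents of each base unit: kg: 1, m: 2, s: -2
SI base units of heat: kg·m²/s²

The claimed units kg·m²/s² match the derived units, so the claim is correct.

Answer: Yes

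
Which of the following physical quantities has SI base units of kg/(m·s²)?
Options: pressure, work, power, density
Checking the SI base units of each option:
  pressure (P = F/A): kg/(m·s²)  ✓ matches
  work (W = Fd): kg·m²/s²  ✗
  power (P = W/t): kg·m²/s³  ✗
  density (ρ = m/V): kg/m³  ✗

Only pressure has units kg/(m·s²).

Answer: pressure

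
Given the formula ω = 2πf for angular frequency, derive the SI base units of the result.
Units of each symbol in ω = 2πf:
  f (frequency): 1/s
  The factor 2π is dimensionless.

Multiplying the contributions: [1/s]
Adding exponents of each base unit: s: -1
SI base units of angular frequency: 1/s

Answer: 1/s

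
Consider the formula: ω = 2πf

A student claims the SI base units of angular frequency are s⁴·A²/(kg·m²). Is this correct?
Units of each symbol in ω = 2πf:
  f (frequency): 1/s
  The factor 2π is dimensionless.

Multiplying the contributions: [1/s]
Adding exponents of each base unit: s: -1
SI base units of angular frequency: 1/s

The claimed units s⁴·A²/(kg·m²) (exponents kg: -1, m: -2, s: 4, A: 2) do not match the derived units 1/s (exponents s: -1), so the claim is incorrect.

Answer: No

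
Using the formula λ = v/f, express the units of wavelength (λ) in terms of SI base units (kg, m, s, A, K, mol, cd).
Units of each symbol in λ = v/f:
  v (wave speed): m/s
  f (frequency): 1/s  → in the denominator, contributes s

Multiplying the contributions: [m/s] · [s]
Adding exponents of each base unit: m: 1
SI base units of wavelength: m

Answer: m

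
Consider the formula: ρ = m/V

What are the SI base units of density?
Units of each symbol in ρ = m/V:
  m (mass): kg
  V (volume): m³  → in the denominator, contributes 1/m³

Multiplying the contributions: [kg] · [1/m³]
Adding exponents of each base unit: kg: 1, m: -3
SI base units of density: kg/m³

Answer: kg/m³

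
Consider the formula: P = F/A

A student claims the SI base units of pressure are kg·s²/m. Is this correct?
Units of each symbol in P = F/A:
  F (force): kg·m/s²
  A (area): m²  → in the denominator, contributes 1/m²

Multiplying the contributions: [kg·m/s²] · [1/m²]
Adding exponents of each base unit: kg: 1, m: -1, s: -2
SI base units of pressure: kg/(m·s²)

The claimed units kg·s²/m (exponents kg: 1, m: -1, s: 2) do not match the derived units kg/(m·s²) (exponents kg: 1, m: -1, s: -2), so the claim is incorrect.

Answer: No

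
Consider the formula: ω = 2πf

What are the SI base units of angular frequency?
Units of each symbol in ω = 2πf:
  f (frequency): 1/s
  The factor 2π is dimensionless.

Multiplying the contributions: [1/s]
Adding exponents of each base unit: s: -1
SI base units of angular frequency: 1/s

Answer: 1/s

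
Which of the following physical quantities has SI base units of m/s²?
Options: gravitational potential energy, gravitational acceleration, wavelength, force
Checking the SI base units of each option:
  gravitational potential energy (U = -GMm/r): kg·m²/s²  ✗
  gravitational acceleration (g = GM/r²): m/s²  ✓ matches
  wavelength (λ = v/f): m  ✗
  force (F = ma): kg·m/s²  ✗

Only gravitational acceleration has units m/s².

Answer: gravitational acceleration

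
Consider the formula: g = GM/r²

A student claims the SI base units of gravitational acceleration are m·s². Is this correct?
Units of each symbol in g = GM/r²:
  G (gravitational constant): m³/(kg·s²)
  M (mass): kg
  r (distance): m  → to the power 2 in the denominator, contributes 1/m²

Multiplying the contributions: [m³/(kg·s²)] · [kg] · [1/m²]
Adding exponents of each base unit: m: 1, s: -2
SI base units of gravitational acceleration: m/s²

The claimed units m·s² (exponents m: 1, s: 2) do not match the derived units m/s² (exponents m: 1, s: -2), so the claim is incorrect.

Answer: No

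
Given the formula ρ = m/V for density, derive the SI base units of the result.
Units of each symbol in ρ = m/V:
  m (mass): kg
  V (volume): m³  → in the denominator, contributes 1/m³

Multiplying the contributions: [kg] · [1/m³]
Adding exponents of each base unit: kg: 1, m: -3
SI base units of density: kg/m³

Answer: kg/m³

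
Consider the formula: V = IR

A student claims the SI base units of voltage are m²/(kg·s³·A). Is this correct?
Units of each symbol in V = IR:
  I (current): A
  R (resistance, in ohms): kg·m²/(s³·A²)

Multiplying the contributions: [A] · [kg·m²/(s³·A²)]
Adding exponents of each base unit: kg: 1, m: 2, s: -3, A: -1
SI base units of voltage: kg·m²/(s³·A)

The claimed units m²/(kg·s³·A) (exponents kg: -1, m: 2, s: -3, A: -1) do not match the derived units kg·m²/(s³·A) (exponents kg: 1, m: 2, s: -3, A: -1), so the claim is incorrect.

Answer: No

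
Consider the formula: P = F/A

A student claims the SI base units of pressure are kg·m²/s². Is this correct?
Units of each symbol in P = F/A:
  F (force): kg·m/s²
  A (area): m²  → in the denominator, contributes 1/m²

Multiplying the contributions: [kg·m/s²] · [1/m²]
Adding exponents of each base unit: kg: 1, m: -1, s: -2
SI base units of pressure: kg/(m·s²)

The claimed units kg·m²/s² (exponents kg: 1, m: 2, s: -2) do not match the derived units kg/(m·s²) (exponents kg: 1, m: -1, s: -2), so the claim is incorrect.

Answer: No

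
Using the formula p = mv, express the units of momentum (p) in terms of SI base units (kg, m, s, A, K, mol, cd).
Units of each symbol in p = mv:
  m (mass): kg
  v (velocity): m/s

Multiplying the contributions: [kg] · [m/s]
Adding exponents of each base unit: kg: 1, m: 1, s: -1
SI base units of momentum: kg·m/s

Answer: kg·m/s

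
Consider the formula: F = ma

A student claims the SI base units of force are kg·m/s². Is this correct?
Units of each symbol in F = ma:
  m (mass): kg
  a (acceleration): m/s²

Multiplying the contributions: [kg] · [m/s²]
Adding exponents of each base unit: kg: 1, m: 1, s: -2
SI base units of force: kg·m/s²

The claimed units kg·m/s² match the derived units, so the claim is correct.

Answer: Yes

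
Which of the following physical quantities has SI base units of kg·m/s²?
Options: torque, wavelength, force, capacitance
Checking the SI base units of each option:
  torque (τ = Fr): kg·m²/s²  ✗
  wavelength (λ = v/f): m  ✗
  force (F = ma): kg·m/s²  ✓ matches
  capacitance (C = Q/V): s⁴·A²/(kg·m²)  ✗

Only force has units kg·m/s².

Answer: force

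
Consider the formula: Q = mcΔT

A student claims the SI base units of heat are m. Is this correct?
Units of each symbol in Q = mcΔT:
  m (mass): kg
  c (specific heat capacity, in J/(kg·K)): m²/(s²·K)
  ΔT (temperature change): K

Multiplying the contributions: [kg] · [m²/(s²·K)] · [K]
Adding exponents of each base unit: kg: 1, m: 2, s: -2
SI base units of heat: kg·m²/s²

The claimed units m (exponents m: 1) do not match the derived units kg·m²/s² (exponents kg: 1, m: 2, s: -2), so the claim is incorrect.

Answer: No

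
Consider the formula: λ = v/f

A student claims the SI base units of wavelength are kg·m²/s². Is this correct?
Units of each symbol in λ = v/f:
  v (wave speed): m/s
  f (frequency): 1/s  → in the denominator, contributes s

Multiplying the contributions: [m/s] · [s]
Adding exponents of each base unit: m: 1
SI base units of wavelength: m

The claimed units kg·m²/s² (exponents kg: 1, m: 2, s: -2) do not match the derived units m (exponents m: 1), so the claim is incorrect.

Answer: No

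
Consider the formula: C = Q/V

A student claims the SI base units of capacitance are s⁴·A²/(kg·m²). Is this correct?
Units of each symbol in C = Q/V:
  Q (charge, in coulombs): s·A
  V (voltage, in volts): kg·m²/(s³·A)  → in the denominator, contributes s³·A/(kg·m²)

Multiplying the contributions: [s·A] · [s³·A/(kg·m²)]
Adding exponents of each base unit: kg: -1, m: -2, s: 4, A: 2
SI base units of capacitance: s⁴·A²/(kg·m²)

The claimed units s⁴·A²/(kg·m²) match the derived units, so the claim is correct.

Answer: Yes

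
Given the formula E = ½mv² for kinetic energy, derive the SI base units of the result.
Units of each symbol in E = ½mv²:
  m (mass): kg
  v (speed): m/s  → to the power 2, contributes m²/s²
  The factor ½ is dimensionless.

Multiplying the contributions: [kg] · [m²/s²]
Adding exponents of each base unit: kg: 1, m: 2, s: -2
SI base units of kinetic energy: kg·m²/s²

Answer: kg·m²/s²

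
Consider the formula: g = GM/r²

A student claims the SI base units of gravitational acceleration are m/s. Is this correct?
Units of each symbol in g = GM/r²:
  G (gravitational constant): m³/(kg·s²)
  M (mass): kg
  r (distance): m  → to the power 2 in the denominator, contributes 1/m²

Multiplying the contributions: [m³/(kg·s²)] · [kg] · [1/m²]
Adding exponents of each base unit: m: 1, s: -2
SI base units of gravitational acceleration: m/s²

The claimed units m/s (exponents m: 1, s: -1) do not match the derived units m/s² (exponents m: 1, s: -2), so the claim is incorrect.

Answer: No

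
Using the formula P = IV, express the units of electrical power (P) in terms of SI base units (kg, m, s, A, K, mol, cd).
Units of each symbol in P = IV:
  I (current): A
  V (voltage, in volts): kg·m²/(s³·A)

Multiplying the contributions: [A] · [kg·m²/(s³·A)]
Adding exponents of each base unit: kg: 1, m: 2, s: -3
SI base units of electrical power: kg·m²/s³

Answer: kg·m²/s³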